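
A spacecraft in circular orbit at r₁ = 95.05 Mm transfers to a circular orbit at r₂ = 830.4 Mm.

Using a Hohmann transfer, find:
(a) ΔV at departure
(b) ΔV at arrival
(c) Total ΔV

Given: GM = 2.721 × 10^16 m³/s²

Convert to SI: r₁ = 95.05 Mm = 9.505e+07 m; r₂ = 830.4 Mm = 8.304e+08 m.
Transfer semi-major axis: a_t = (r₁ + r₂)/2 = (9.505e+07 + 8.304e+08)/2 = 4.62725e+08 m.
Circular speeds: v₁ = √(GM/r₁) = 16919.5 m/s, v₂ = √(GM/r₂) = 5724.28 m/s.
Transfer speeds (vis-viva v² = GM(2/r − 1/a_t)): v₁ᵗ = 22665.8 m/s, v₂ᵗ = 2594.39 m/s.
(a) ΔV₁ = |v₁ᵗ − v₁| ≈ 5746 m/s = 5.746 km/s.
(b) ΔV₂ = |v₂ − v₂ᵗ| ≈ 3130 m/s = 3.13 km/s.
(c) ΔV_total = ΔV₁ + ΔV₂ ≈ 8876 m/s = 8.876 km/s.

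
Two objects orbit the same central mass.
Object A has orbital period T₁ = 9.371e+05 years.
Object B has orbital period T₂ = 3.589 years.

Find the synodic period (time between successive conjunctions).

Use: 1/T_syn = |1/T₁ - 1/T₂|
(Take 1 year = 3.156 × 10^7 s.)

Convert to SI: T₁ = 9.371e+05 years = 2.95749e+13 s; T₂ = 3.589 years = 1.13269e+08 s.
T_syn = |T₁ · T₂ / (T₁ − T₂)|.
T_syn = |2.95749e+13 · 1.13269e+08 / (2.95749e+13 − 1.13269e+08)| s ≈ 1.133e+08 s = 3.589 years.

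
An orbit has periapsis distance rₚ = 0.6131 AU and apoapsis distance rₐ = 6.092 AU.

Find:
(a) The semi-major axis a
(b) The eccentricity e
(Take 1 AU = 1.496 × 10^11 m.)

Convert to SI: rₚ = 0.6131 AU = 9.17198e+10 m; rₐ = 6.092 AU = 9.11363e+11 m.
(a) a = (rₚ + rₐ) / 2 = (9.17198e+10 + 9.11363e+11) / 2 ≈ 5.015e+11 m = 3.353 AU.
(b) e = (rₐ − rₚ) / (rₐ + rₚ) = (9.11363e+11 − 9.17198e+10) / (9.11363e+11 + 9.17198e+10) ≈ 0.8171.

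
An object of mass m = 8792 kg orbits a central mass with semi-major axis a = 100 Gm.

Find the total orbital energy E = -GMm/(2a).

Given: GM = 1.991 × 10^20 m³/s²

Convert to SI: a = 100 Gm = 1e+11 m.
E = −GMm / (2a).
E = −1.991e+20 · 8792 / (2 · 1e+11) J ≈ -8.752e+12 J = -8.752 TJ.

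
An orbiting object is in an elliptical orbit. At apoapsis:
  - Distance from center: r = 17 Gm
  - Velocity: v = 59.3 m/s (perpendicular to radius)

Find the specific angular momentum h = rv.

Convert to SI: r = 17 Gm = 1.7e+10 m.
With v perpendicular to r, h = r · v.
h = 1.7e+10 · 59.3 m²/s ≈ 1.008e+12 m²/s.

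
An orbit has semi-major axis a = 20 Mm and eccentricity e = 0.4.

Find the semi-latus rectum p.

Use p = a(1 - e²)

Convert to SI: a = 20 Mm = 2e+07 m.
p = a (1 − e²).
p = 2e+07 · (1 − (0.4)²) = 2e+07 · 0.84 ≈ 1.68e+07 m = 16.8 Mm.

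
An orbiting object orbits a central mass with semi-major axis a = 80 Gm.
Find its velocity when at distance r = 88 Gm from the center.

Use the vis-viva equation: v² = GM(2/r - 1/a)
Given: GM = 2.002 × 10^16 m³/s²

Convert to SI: a = 80 Gm = 8e+10 m; r = 88 Gm = 8.8e+10 m.
Vis-viva: v = √(GM · (2/r − 1/a)).
2/r − 1/a = 2/8.8e+10 − 1/8e+10 = 1.02273e-11 m⁻¹.
v = √(2.002e+16 · 1.02273e-11) m/s ≈ 452.5 m/s = 452.5 m/s.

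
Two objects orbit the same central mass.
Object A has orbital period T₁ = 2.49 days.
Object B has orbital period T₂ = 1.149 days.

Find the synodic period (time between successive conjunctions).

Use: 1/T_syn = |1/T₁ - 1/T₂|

Convert to SI: T₁ = 2.49 days = 215136 s; T₂ = 1.149 days = 99273.6 s.
T_syn = |T₁ · T₂ / (T₁ − T₂)|.
T_syn = |215136 · 99273.6 / (215136 − 99273.6)| s ≈ 1.843e+05 s = 2.133 days.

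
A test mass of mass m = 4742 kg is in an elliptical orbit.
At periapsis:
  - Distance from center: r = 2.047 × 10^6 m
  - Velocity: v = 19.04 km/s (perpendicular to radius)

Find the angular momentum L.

Convert to SI: v = 19.04 km/s = 19040 m/s.
Since v is perpendicular to r, L = m · v · r.
L = 4742 · 19040 · 2.047e+06 kg·m²/s ≈ 1.848e+14 kg·m²/s.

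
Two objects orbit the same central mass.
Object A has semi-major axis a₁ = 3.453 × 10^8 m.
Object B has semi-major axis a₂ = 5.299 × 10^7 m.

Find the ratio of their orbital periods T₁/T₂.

From Kepler's third law, (T₁/T₂)² = (a₁/a₂)³, so T₁/T₂ = (a₁/a₂)^(3/2).
a₁/a₂ = 3.453e+08 / 5.299e+07 = 6.51632.
T₁/T₂ = (6.51632)^(3/2) ≈ 16.63.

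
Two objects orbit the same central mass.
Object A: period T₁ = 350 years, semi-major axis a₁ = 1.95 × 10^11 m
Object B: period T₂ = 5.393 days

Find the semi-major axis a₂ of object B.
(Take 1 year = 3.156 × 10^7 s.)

Convert to SI: T₁ = 350 years = 1.1046e+10 s; T₂ = 5.393 days = 465955 s.
Kepler's third law: (T₁/T₂)² = (a₁/a₂)³ ⇒ a₂ = a₁ · (T₂/T₁)^(2/3).
T₂/T₁ = 465955 / 1.1046e+10 = 4.21832e-05.
a₂ = 1.95e+11 · (4.21832e-05)^(2/3) m ≈ 2.363e+08 m = 2.363 × 10^8 m.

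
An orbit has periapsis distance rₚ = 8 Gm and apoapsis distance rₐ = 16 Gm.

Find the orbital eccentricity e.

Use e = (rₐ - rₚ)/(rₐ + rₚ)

Convert to SI: rₚ = 8 Gm = 8e+09 m; rₐ = 16 Gm = 1.6e+10 m.
e = (rₐ − rₚ) / (rₐ + rₚ).
e = (1.6e+10 − 8e+09) / (1.6e+10 + 8e+09) = 8e+09 / 2.4e+10 ≈ 0.3333.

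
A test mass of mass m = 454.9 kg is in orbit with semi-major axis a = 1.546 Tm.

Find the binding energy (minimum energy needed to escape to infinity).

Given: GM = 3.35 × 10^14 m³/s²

Convert to SI: a = 1.546 Tm = 1.546e+12 m.
Total orbital energy is E = −GMm/(2a); binding energy is E_bind = −E = GMm/(2a).
E_bind = 3.35e+14 · 454.9 / (2 · 1.546e+12) J ≈ 4.929e+04 J = 49.29 kJ.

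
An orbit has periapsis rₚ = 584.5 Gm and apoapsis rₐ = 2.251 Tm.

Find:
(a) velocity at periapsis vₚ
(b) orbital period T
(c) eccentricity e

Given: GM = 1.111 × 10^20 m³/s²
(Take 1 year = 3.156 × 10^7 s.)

Convert to SI: rₚ = 584.5 Gm = 5.845e+11 m; rₐ = 2.251 Tm = 2.251e+12 m.
(a) With a = (rₚ + rₐ)/2 = 1.41775e+12 m, vₚ = √(GM (2/rₚ − 1/a)) = √(1.111e+20 · (2/5.845e+11 − 1/1.41775e+12)) m/s ≈ 1.737e+04 m/s
(b) With a = (rₚ + rₐ)/2 = 1.41775e+12 m, T = 2π √(a³/GM) = 2π √((1.41775e+12)³/1.111e+20) s ≈ 1.006e+09 s
(c) e = (rₐ − rₚ)/(rₐ + rₚ) = (2.251e+12 − 5.845e+11)/(2.251e+12 + 5.845e+11) ≈ 0.5877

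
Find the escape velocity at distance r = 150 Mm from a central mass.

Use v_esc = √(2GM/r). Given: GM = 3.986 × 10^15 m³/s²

Convert to SI: r = 150 Mm = 1.5e+08 m.
Escape velocity comes from setting total energy to zero: ½v² − GM/r = 0 ⇒ v_esc = √(2GM / r).
v_esc = √(2 · 3.986e+15 / 1.5e+08) m/s ≈ 7290 m/s = 7.29 km/s.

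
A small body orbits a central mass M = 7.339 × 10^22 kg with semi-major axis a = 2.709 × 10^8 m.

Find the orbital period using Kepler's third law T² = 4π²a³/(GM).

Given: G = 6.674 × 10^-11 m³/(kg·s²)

GM = G · M = 6.674e-11 · 7.339e+22 = 4.89805e+12 m³/s².
Kepler's third law: T = 2π √(a³ / GM).
Substituting a = 2.709e+08 m and GM = 4.89805e+12 m³/s²:
T = 2π √((2.709e+08)³ / 4.89805e+12) s
T ≈ 1.266e+07 s = 146.5 days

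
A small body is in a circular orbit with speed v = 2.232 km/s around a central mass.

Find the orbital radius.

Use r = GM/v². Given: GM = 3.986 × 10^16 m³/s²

Convert to SI: v = 2.232 km/s = 2232 m/s.
For a circular orbit, v² = GM / r, so r = GM / v².
r = 3.986e+16 / (2232)² m ≈ 8.001e+09 m = 8.001 Gm.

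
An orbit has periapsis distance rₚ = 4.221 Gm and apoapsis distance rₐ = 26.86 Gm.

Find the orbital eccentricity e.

Convert to SI: rₚ = 4.221 Gm = 4.221e+09 m; rₐ = 26.86 Gm = 2.686e+10 m.
e = (rₐ − rₚ) / (rₐ + rₚ).
e = (2.686e+10 − 4.221e+09) / (2.686e+10 + 4.221e+09) = 2.2639e+10 / 3.1081e+10 ≈ 0.7284.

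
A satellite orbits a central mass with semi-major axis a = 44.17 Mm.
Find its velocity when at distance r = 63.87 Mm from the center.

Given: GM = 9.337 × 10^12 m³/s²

Convert to SI: a = 44.17 Mm = 4.417e+07 m; r = 63.87 Mm = 6.387e+07 m.
Vis-viva: v = √(GM · (2/r − 1/a)).
2/r − 1/a = 2/6.387e+07 − 1/4.417e+07 = 8.6738e-09 m⁻¹.
v = √(9.337e+12 · 8.6738e-09) m/s ≈ 284.6 m/s = 284.6 m/s.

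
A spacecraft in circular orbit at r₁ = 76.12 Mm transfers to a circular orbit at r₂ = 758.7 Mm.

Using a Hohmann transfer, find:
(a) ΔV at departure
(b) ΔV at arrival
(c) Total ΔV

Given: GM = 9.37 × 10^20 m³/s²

Convert to SI: r₁ = 76.12 Mm = 7.612e+07 m; r₂ = 758.7 Mm = 7.587e+08 m.
Transfer semi-major axis: a_t = (r₁ + r₂)/2 = (7.612e+07 + 7.587e+08)/2 = 4.1741e+08 m.
Circular speeds: v₁ = √(GM/r₁) = 3.50849e+06 m/s, v₂ = √(GM/r₂) = 1.11131e+06 m/s.
Transfer speeds (vis-viva v² = GM(2/r − 1/a_t)): v₁ᵗ = 4.73014e+06 m/s, v₂ᵗ = 474573 m/s.
(a) ΔV₁ = |v₁ᵗ − v₁| ≈ 1.222e+06 m/s = 1222 km/s.
(b) ΔV₂ = |v₂ − v₂ᵗ| ≈ 6.367e+05 m/s = 636.7 km/s.
(c) ΔV_total = ΔV₁ + ΔV₂ ≈ 1.858e+06 m/s = 1858 km/s.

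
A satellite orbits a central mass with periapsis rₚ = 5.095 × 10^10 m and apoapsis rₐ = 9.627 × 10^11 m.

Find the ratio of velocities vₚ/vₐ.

Conservation of angular momentum gives rₚvₚ = rₐvₐ, so vₚ/vₐ = rₐ/rₚ.
vₚ/vₐ = 9.627e+11 / 5.095e+10 ≈ 18.89.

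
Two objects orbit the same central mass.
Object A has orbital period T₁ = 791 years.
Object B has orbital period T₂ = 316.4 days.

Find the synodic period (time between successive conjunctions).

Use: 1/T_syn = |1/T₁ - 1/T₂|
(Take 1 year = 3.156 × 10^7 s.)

Convert to SI: T₁ = 791 years = 2.4964e+10 s; T₂ = 316.4 days = 2.7337e+07 s.
T_syn = |T₁ · T₂ / (T₁ − T₂)|.
T_syn = |2.4964e+10 · 2.7337e+07 / (2.4964e+10 − 2.7337e+07)| s ≈ 2.737e+07 s = 316.7 days.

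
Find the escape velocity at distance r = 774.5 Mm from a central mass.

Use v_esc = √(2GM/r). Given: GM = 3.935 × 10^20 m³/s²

Convert to SI: r = 774.5 Mm = 7.745e+08 m.
Escape velocity comes from setting total energy to zero: ½v² − GM/r = 0 ⇒ v_esc = √(2GM / r).
v_esc = √(2 · 3.935e+20 / 7.745e+08) m/s ≈ 1.008e+06 m/s = 1008 km/s.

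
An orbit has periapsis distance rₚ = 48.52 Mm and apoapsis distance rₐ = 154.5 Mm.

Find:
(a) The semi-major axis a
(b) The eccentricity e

Convert to SI: rₚ = 48.52 Mm = 4.852e+07 m; rₐ = 154.5 Mm = 1.545e+08 m.
(a) a = (rₚ + rₐ) / 2 = (4.852e+07 + 1.545e+08) / 2 ≈ 1.015e+08 m = 101.5 Mm.
(b) e = (rₐ − rₚ) / (rₐ + rₚ) = (1.545e+08 − 4.852e+07) / (1.545e+08 + 4.852e+07) ≈ 0.522.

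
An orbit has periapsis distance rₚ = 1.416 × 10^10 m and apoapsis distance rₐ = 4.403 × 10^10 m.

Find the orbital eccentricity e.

e = (rₐ − rₚ) / (rₐ + rₚ).
e = (4.403e+10 − 1.416e+10) / (4.403e+10 + 1.416e+10) = 2.987e+10 / 5.819e+10 ≈ 0.5133.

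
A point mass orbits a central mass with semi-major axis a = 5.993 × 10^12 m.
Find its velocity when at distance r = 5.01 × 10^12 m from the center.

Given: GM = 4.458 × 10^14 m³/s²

Vis-viva: v = √(GM · (2/r − 1/a)).
2/r − 1/a = 2/5.01e+12 − 1/5.993e+12 = 2.3234e-13 m⁻¹.
v = √(4.458e+14 · 2.3234e-13) m/s ≈ 10.18 m/s = 10.18 m/s.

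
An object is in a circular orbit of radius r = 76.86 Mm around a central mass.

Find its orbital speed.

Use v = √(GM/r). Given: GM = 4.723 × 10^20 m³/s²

Convert to SI: r = 76.86 Mm = 7.686e+07 m.
For a circular orbit, gravity supplies the centripetal force, so v = √(GM / r).
v = √(4.723e+20 / 7.686e+07) m/s ≈ 2.479e+06 m/s = 2479 km/s.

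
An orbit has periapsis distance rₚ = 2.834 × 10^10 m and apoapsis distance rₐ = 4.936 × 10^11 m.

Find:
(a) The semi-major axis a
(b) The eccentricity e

(a) a = (rₚ + rₐ) / 2 = (2.834e+10 + 4.936e+11) / 2 ≈ 2.61e+11 m = 2.61 × 10^11 m.
(b) e = (rₐ − rₚ) / (rₐ + rₚ) = (4.936e+11 − 2.834e+10) / (4.936e+11 + 2.834e+10) ≈ 0.8914.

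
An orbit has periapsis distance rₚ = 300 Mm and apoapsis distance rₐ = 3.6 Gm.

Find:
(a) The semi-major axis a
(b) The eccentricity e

Convert to SI: rₚ = 300 Mm = 3e+08 m; rₐ = 3.6 Gm = 3.6e+09 m.
(a) a = (rₚ + rₐ) / 2 = (3e+08 + 3.6e+09) / 2 ≈ 1.95e+09 m = 1.95 Gm.
(b) e = (rₐ − rₚ) / (rₐ + rₚ) = (3.6e+09 − 3e+08) / (3.6e+09 + 3e+08) ≈ 0.8462.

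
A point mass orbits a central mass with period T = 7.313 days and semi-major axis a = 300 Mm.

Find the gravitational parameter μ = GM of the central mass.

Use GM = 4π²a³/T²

Convert to SI: T = 7.313 days = 631843 s; a = 300 Mm = 3e+08 m.
GM = 4π² · a³ / T².
GM = 4π² · (3e+08)³ / (631843)² m³/s² ≈ 2.67e+15 m³/s² = 2.67 × 10^15 m³/s².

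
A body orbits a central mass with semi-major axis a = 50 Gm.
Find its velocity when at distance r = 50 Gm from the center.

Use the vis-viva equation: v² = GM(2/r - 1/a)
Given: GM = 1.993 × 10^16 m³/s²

Convert to SI: a = 50 Gm = 5e+10 m; r = 50 Gm = 5e+10 m.
Vis-viva: v = √(GM · (2/r − 1/a)).
2/r − 1/a = 2/5e+10 − 1/5e+10 = 2e-11 m⁻¹.
v = √(1.993e+16 · 2e-11) m/s ≈ 631.3 m/s = 631.3 m/s.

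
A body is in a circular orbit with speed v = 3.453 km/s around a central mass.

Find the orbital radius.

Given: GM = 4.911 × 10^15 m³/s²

Convert to SI: v = 3.453 km/s = 3453 m/s.
For a circular orbit, v² = GM / r, so r = GM / v².
r = 4.911e+15 / (3453)² m ≈ 4.119e+08 m = 4.119 × 10^8 m.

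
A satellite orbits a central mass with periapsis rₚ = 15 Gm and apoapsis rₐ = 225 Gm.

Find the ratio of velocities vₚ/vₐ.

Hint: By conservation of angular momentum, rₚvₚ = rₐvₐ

Convert to SI: rₚ = 15 Gm = 1.5e+10 m; rₐ = 225 Gm = 2.25e+11 m.
Conservation of angular momentum gives rₚvₚ = rₐvₐ, so vₚ/vₐ = rₐ/rₚ.
vₚ/vₐ = 2.25e+11 / 1.5e+10 ≈ 15.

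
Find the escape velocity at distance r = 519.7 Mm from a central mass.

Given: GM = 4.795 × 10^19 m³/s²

Convert to SI: r = 519.7 Mm = 5.197e+08 m.
Escape velocity comes from setting total energy to zero: ½v² − GM/r = 0 ⇒ v_esc = √(2GM / r).
v_esc = √(2 · 4.795e+19 / 5.197e+08) m/s ≈ 4.296e+05 m/s = 429.6 km/s.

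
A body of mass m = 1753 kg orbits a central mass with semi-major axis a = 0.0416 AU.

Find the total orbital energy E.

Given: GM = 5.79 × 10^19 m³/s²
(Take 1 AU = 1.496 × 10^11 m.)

Convert to SI: a = 0.0416 AU = 6.22336e+09 m.
E = −GMm / (2a).
E = −5.79e+19 · 1753 / (2 · 6.22336e+09) J ≈ -8.155e+12 J = -8.155 TJ.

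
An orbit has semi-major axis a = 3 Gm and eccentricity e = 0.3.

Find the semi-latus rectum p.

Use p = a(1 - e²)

Convert to SI: a = 3 Gm = 3e+09 m.
p = a (1 − e²).
p = 3e+09 · (1 − (0.3)²) = 3e+09 · 0.91 ≈ 2.73e+09 m = 2.73 Gm.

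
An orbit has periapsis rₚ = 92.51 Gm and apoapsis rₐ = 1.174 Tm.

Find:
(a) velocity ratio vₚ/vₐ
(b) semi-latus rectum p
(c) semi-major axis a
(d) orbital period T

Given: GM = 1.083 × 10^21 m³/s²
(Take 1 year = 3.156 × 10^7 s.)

Convert to SI: rₚ = 92.51 Gm = 9.251e+10 m; rₐ = 1.174 Tm = 1.174e+12 m.
(a) Conservation of angular momentum (rₚvₚ = rₐvₐ) gives vₚ/vₐ = rₐ/rₚ = 1.174e+12/9.251e+10 ≈ 12.69
(b) From a = (rₚ + rₐ)/2 = 6.33255e+11 m and e = (rₐ − rₚ)/(rₐ + rₚ) = 0.853914, p = a(1 − e²) = 6.33255e+11 · (1 − (0.853914)²) ≈ 1.715e+11 m
(c) a = (rₚ + rₐ)/2 = (9.251e+10 + 1.174e+12)/2 ≈ 6.333e+11 m
(d) With a = (rₚ + rₐ)/2 = 6.33255e+11 m, T = 2π √(a³/GM) = 2π √((6.33255e+11)³/1.083e+21) s ≈ 9.621e+07 s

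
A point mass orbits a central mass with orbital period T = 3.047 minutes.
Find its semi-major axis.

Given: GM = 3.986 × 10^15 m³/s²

Convert to SI: T = 3.047 minutes = 182.82 s.
Invert Kepler's third law: a = (GM · T² / (4π²))^(1/3).
Substituting T = 182.82 s and GM = 3.986e+15 m³/s²:
a = (3.986e+15 · (182.82)² / (4π²))^(1/3) m
a ≈ 1.5e+06 m = 1.5 Mm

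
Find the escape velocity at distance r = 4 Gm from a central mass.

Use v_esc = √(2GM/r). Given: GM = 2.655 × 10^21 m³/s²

Convert to SI: r = 4 Gm = 4e+09 m.
Escape velocity comes from setting total energy to zero: ½v² − GM/r = 0 ⇒ v_esc = √(2GM / r).
v_esc = √(2 · 2.655e+21 / 4e+09) m/s ≈ 1.152e+06 m/s = 1152 km/s.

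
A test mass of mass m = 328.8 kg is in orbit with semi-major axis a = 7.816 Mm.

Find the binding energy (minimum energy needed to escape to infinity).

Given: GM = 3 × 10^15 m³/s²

Convert to SI: a = 7.816 Mm = 7.816e+06 m.
Total orbital energy is E = −GMm/(2a); binding energy is E_bind = −E = GMm/(2a).
E_bind = 3e+15 · 328.8 / (2 · 7.816e+06) J ≈ 6.31e+10 J = 63.1 GJ.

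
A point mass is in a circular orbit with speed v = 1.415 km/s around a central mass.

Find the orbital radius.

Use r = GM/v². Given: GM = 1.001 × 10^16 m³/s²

Convert to SI: v = 1.415 km/s = 1415 m/s.
For a circular orbit, v² = GM / r, so r = GM / v².
r = 1.001e+16 / (1415)² m ≈ 4.999e+09 m = 4.999 Gm.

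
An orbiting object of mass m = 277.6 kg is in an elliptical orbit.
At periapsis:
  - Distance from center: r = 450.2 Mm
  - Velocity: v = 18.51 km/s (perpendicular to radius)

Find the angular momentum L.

Convert to SI: r = 450.2 Mm = 4.502e+08 m; v = 18.51 km/s = 18510 m/s.
Since v is perpendicular to r, L = m · v · r.
L = 277.6 · 18510 · 4.502e+08 kg·m²/s ≈ 2.313e+15 kg·m²/s.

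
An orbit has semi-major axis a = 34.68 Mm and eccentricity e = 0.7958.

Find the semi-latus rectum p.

Convert to SI: a = 34.68 Mm = 3.468e+07 m.
p = a (1 − e²).
p = 3.468e+07 · (1 − (0.7958)²) = 3.468e+07 · 0.366702 ≈ 1.272e+07 m = 12.72 Mm.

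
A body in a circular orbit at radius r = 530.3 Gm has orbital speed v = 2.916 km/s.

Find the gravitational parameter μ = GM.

Convert to SI: r = 530.3 Gm = 5.303e+11 m; v = 2.916 km/s = 2916 m/s.
For a circular orbit v² = GM/r, so GM = v² · r.
GM = (2916)² · 5.303e+11 m³/s² ≈ 4.509e+18 m³/s² = 4.509 × 10^18 m³/s².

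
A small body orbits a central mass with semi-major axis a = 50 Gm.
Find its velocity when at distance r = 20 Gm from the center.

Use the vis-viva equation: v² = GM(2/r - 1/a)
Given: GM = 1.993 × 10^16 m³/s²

Convert to SI: a = 50 Gm = 5e+10 m; r = 20 Gm = 2e+10 m.
Vis-viva: v = √(GM · (2/r − 1/a)).
2/r − 1/a = 2/2e+10 − 1/5e+10 = 8e-11 m⁻¹.
v = √(1.993e+16 · 8e-11) m/s ≈ 1263 m/s = 1.263 km/s.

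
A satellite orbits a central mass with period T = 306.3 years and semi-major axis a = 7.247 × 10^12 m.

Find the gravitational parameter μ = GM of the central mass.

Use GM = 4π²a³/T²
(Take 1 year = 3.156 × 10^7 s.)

Convert to SI: T = 306.3 years = 9.66683e+09 s.
GM = 4π² · a³ / T².
GM = 4π² · (7.247e+12)³ / (9.66683e+09)² m³/s² ≈ 1.608e+20 m³/s² = 1.608 × 10^20 m³/s².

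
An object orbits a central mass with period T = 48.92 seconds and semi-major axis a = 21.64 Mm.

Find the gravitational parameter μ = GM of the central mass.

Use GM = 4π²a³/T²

Convert to SI: a = 21.64 Mm = 2.164e+07 m.
GM = 4π² · a³ / T².
GM = 4π² · (2.164e+07)³ / (48.92)² m³/s² ≈ 1.672e+20 m³/s² = 1.672 × 10^20 m³/s².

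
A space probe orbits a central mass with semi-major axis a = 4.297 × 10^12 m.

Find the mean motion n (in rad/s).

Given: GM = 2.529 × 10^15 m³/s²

n = √(GM / a³).
n = √(2.529e+15 / (4.297e+12)³) rad/s ≈ 5.646e-12 rad/s.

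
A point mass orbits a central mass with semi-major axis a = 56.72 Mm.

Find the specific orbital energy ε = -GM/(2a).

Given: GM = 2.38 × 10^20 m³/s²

Convert to SI: a = 56.72 Mm = 5.672e+07 m.
ε = −GM / (2a).
ε = −2.38e+20 / (2 · 5.672e+07) J/kg ≈ -2.098e+12 J/kg = -2098 GJ/kg.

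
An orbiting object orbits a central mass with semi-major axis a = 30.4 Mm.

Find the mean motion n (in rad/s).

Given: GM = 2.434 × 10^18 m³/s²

Convert to SI: a = 30.4 Mm = 3.04e+07 m.
n = √(GM / a³).
n = √(2.434e+18 / (3.04e+07)³) rad/s ≈ 0.009308 rad/s.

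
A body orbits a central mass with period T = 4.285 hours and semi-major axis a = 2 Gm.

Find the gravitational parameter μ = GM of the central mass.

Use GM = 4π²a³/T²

Convert to SI: T = 4.285 hours = 15426 s; a = 2 Gm = 2e+09 m.
GM = 4π² · a³ / T².
GM = 4π² · (2e+09)³ / (15426)² m³/s² ≈ 1.327e+21 m³/s² = 1.327 × 10^21 m³/s².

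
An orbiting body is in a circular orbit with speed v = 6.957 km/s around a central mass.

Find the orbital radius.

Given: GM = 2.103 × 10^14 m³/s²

Convert to SI: v = 6.957 km/s = 6957 m/s.
For a circular orbit, v² = GM / r, so r = GM / v².
r = 2.103e+14 / (6957)² m ≈ 4.345e+06 m = 4.345 Mm.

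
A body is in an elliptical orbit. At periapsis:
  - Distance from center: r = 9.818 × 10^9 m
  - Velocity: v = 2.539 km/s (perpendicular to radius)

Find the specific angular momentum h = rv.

Convert to SI: v = 2.539 km/s = 2539 m/s.
With v perpendicular to r, h = r · v.
h = 9.818e+09 · 2539 m²/s ≈ 2.493e+13 m²/s.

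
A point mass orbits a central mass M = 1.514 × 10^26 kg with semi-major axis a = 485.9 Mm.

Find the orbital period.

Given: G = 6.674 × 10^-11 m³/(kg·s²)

Convert to SI: a = 485.9 Mm = 4.859e+08 m.
GM = G · M = 6.674e-11 · 1.514e+26 = 1.01044e+16 m³/s².
Kepler's third law: T = 2π √(a³ / GM).
Substituting a = 4.859e+08 m and GM = 1.01044e+16 m³/s²:
T = 2π √((4.859e+08)³ / 1.01044e+16) s
T ≈ 6.695e+05 s = 7.749 days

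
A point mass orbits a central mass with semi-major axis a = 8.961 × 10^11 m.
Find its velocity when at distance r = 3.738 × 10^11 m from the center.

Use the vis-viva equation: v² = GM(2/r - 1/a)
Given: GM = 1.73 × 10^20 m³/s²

Vis-viva: v = √(GM · (2/r − 1/a)).
2/r − 1/a = 2/3.738e+11 − 1/8.961e+11 = 4.23451e-12 m⁻¹.
v = √(1.73e+20 · 4.23451e-12) m/s ≈ 2.707e+04 m/s = 27.07 km/s.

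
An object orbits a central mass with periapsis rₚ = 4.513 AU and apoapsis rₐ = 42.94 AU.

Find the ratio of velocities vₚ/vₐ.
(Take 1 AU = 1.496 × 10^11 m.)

Convert to SI: rₚ = 4.513 AU = 6.75145e+11 m; rₐ = 42.94 AU = 6.42382e+12 m.
Conservation of angular momentum gives rₚvₚ = rₐvₐ, so vₚ/vₐ = rₐ/rₚ.
vₚ/vₐ = 6.42382e+12 / 6.75145e+11 ≈ 9.515.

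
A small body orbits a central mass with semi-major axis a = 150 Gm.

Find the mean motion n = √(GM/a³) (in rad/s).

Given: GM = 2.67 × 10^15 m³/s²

Convert to SI: a = 150 Gm = 1.5e+11 m.
n = √(GM / a³).
n = √(2.67e+15 / (1.5e+11)³) rad/s ≈ 8.894e-10 rad/s.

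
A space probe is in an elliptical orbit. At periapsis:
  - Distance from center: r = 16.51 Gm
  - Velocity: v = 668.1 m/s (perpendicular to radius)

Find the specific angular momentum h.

Convert to SI: r = 16.51 Gm = 1.651e+10 m.
With v perpendicular to r, h = r · v.
h = 1.651e+10 · 668.1 m²/s ≈ 1.103e+13 m²/s.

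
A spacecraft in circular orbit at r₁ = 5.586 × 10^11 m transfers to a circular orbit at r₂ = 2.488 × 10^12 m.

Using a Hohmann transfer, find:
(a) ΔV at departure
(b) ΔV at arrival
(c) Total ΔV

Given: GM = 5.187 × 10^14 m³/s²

Transfer semi-major axis: a_t = (r₁ + r₂)/2 = (5.586e+11 + 2.488e+12)/2 = 1.5233e+12 m.
Circular speeds: v₁ = √(GM/r₁) = 30.4725 m/s, v₂ = √(GM/r₂) = 14.4389 m/s.
Transfer speeds (vis-viva v² = GM(2/r − 1/a_t)): v₁ᵗ = 38.944 m/s, v₂ᵗ = 8.74361 m/s.
(a) ΔV₁ = |v₁ᵗ − v₁| ≈ 8.471 m/s = 8.471 m/s.
(b) ΔV₂ = |v₂ − v₂ᵗ| ≈ 5.695 m/s = 5.695 m/s.
(c) ΔV_total = ΔV₁ + ΔV₂ ≈ 14.17 m/s = 14.17 m/s.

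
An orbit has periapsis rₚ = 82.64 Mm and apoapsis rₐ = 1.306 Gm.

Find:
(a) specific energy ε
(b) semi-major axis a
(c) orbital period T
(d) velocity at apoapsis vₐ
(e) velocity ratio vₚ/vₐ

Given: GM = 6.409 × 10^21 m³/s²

Convert to SI: rₚ = 82.64 Mm = 8.264e+07 m; rₐ = 1.306 Gm = 1.306e+09 m.
(a) With a = (rₚ + rₐ)/2 = 6.9432e+08 m, ε = −GM/(2a) = −6.409e+21/(2 · 6.9432e+08) J/kg ≈ -4.615e+12 J/kg
(b) a = (rₚ + rₐ)/2 = (8.264e+07 + 1.306e+09)/2 ≈ 6.943e+08 m
(c) With a = (rₚ + rₐ)/2 = 6.9432e+08 m, T = 2π √(a³/GM) = 2π √((6.9432e+08)³/6.409e+21) s ≈ 1436 s
(d) With a = (rₚ + rₐ)/2 = 6.9432e+08 m, vₐ = √(GM (2/rₐ − 1/a)) = √(6.409e+21 · (2/1.306e+09 − 1/6.9432e+08)) m/s ≈ 7.643e+05 m/s
(e) Conservation of angular momentum (rₚvₚ = rₐvₐ) gives vₚ/vₐ = rₐ/rₚ = 1.306e+09/8.264e+07 ≈ 15.8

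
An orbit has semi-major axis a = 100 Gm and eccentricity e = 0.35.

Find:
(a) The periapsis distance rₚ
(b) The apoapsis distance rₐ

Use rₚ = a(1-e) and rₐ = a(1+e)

Convert to SI: a = 100 Gm = 1e+11 m.
(a) rₚ = a(1 − e) = 1e+11 · (1 − 0.35) = 1e+11 · 0.65 ≈ 6.5e+10 m = 65 Gm.
(b) rₐ = a(1 + e) = 1e+11 · (1 + 0.35) = 1e+11 · 1.35 ≈ 1.35e+11 m = 135 Gm.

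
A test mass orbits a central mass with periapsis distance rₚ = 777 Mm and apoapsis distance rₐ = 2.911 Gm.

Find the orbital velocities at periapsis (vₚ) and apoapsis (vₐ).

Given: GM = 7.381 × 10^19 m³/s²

Convert to SI: rₚ = 777 Mm = 7.77e+08 m; rₐ = 2.911 Gm = 2.911e+09 m.
Use the vis-viva equation v² = GM(2/r − 1/a) with a = (rₚ + rₐ)/2 = (7.77e+08 + 2.911e+09)/2 = 1.844e+09 m.
vₚ = √(GM · (2/rₚ − 1/a)) = √(7.381e+19 · (2/7.77e+08 − 1/1.844e+09)) m/s ≈ 3.872e+05 m/s = 387.2 km/s.
vₐ = √(GM · (2/rₐ − 1/a)) = √(7.381e+19 · (2/2.911e+09 − 1/1.844e+09)) m/s ≈ 1.034e+05 m/s = 103.4 km/s.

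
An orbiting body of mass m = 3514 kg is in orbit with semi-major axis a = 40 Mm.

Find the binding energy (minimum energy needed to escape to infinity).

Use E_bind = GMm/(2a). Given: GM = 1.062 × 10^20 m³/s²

Convert to SI: a = 40 Mm = 4e+07 m.
Total orbital energy is E = −GMm/(2a); binding energy is E_bind = −E = GMm/(2a).
E_bind = 1.062e+20 · 3514 / (2 · 4e+07) J ≈ 4.665e+15 J = 4.665 PJ.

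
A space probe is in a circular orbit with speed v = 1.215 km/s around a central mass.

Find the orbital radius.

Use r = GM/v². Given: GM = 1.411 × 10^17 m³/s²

Convert to SI: v = 1.215 km/s = 1215 m/s.
For a circular orbit, v² = GM / r, so r = GM / v².
r = 1.411e+17 / (1215)² m ≈ 9.558e+10 m = 95.58 Gm.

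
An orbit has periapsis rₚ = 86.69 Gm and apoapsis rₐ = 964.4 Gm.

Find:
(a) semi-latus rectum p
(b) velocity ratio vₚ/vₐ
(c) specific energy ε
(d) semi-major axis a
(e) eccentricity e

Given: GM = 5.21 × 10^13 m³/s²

Convert to SI: rₚ = 86.69 Gm = 8.669e+10 m; rₐ = 964.4 Gm = 9.644e+11 m.
(a) From a = (rₚ + rₐ)/2 = 5.25545e+11 m and e = (rₐ − rₚ)/(rₐ + rₚ) = 0.835047, p = a(1 − e²) = 5.25545e+11 · (1 − (0.835047)²) ≈ 1.591e+11 m
(b) Conservation of angular momentum (rₚvₚ = rₐvₐ) gives vₚ/vₐ = rₐ/rₚ = 9.644e+11/8.669e+10 ≈ 11.12
(c) With a = (rₚ + rₐ)/2 = 5.25545e+11 m, ε = −GM/(2a) = −5.21e+13/(2 · 5.25545e+11) J/kg ≈ -49.57 J/kg
(d) a = (rₚ + rₐ)/2 = (8.669e+10 + 9.644e+11)/2 ≈ 5.255e+11 m
(e) e = (rₐ − rₚ)/(rₐ + rₚ) = (9.644e+11 − 8.669e+10)/(9.644e+11 + 8.669e+10) ≈ 0.835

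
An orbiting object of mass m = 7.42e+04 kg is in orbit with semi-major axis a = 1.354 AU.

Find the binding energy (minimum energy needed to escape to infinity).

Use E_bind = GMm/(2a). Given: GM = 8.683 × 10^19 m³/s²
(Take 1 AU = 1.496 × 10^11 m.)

Convert to SI: a = 1.354 AU = 2.02558e+11 m.
Total orbital energy is E = −GMm/(2a); binding energy is E_bind = −E = GMm/(2a).
E_bind = 8.683e+19 · 7.42e+04 / (2 · 2.02558e+11) J ≈ 1.59e+13 J = 15.9 TJ.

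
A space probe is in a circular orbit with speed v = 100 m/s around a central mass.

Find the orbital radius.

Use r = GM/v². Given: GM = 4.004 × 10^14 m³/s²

For a circular orbit, v² = GM / r, so r = GM / v².
r = 4.004e+14 / (100)² m ≈ 4.004e+10 m = 40.04 Gm.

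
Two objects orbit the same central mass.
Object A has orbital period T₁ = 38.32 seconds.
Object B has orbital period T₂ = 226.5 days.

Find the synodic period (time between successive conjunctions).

Convert to SI: T₂ = 226.5 days = 1.95696e+07 s.
T_syn = |T₁ · T₂ / (T₁ − T₂)|.
T_syn = |38.32 · 1.95696e+07 / (38.32 − 1.95696e+07)| s ≈ 38.32 s = 38.32 seconds.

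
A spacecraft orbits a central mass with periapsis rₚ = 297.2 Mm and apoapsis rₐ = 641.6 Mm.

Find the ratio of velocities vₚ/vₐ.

Convert to SI: rₚ = 297.2 Mm = 2.972e+08 m; rₐ = 641.6 Mm = 6.416e+08 m.
Conservation of angular momentum gives rₚvₚ = rₐvₐ, so vₚ/vₐ = rₐ/rₚ.
vₚ/vₐ = 6.416e+08 / 2.972e+08 ≈ 2.159.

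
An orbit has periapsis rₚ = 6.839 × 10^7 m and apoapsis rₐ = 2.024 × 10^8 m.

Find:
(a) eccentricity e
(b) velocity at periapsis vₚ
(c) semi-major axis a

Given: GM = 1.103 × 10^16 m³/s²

(a) e = (rₐ − rₚ)/(rₐ + rₚ) = (2.024e+08 − 6.839e+07)/(2.024e+08 + 6.839e+07) ≈ 0.4949
(b) With a = (rₚ + rₐ)/2 = 1.35395e+08 m, vₚ = √(GM (2/rₚ − 1/a)) = √(1.103e+16 · (2/6.839e+07 − 1/1.35395e+08)) m/s ≈ 1.553e+04 m/s
(c) a = (rₚ + rₐ)/2 = (6.839e+07 + 2.024e+08)/2 ≈ 1.354e+08 m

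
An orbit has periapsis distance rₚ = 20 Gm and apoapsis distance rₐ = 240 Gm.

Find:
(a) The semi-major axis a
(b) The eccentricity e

Convert to SI: rₚ = 20 Gm = 2e+10 m; rₐ = 240 Gm = 2.4e+11 m.
(a) a = (rₚ + rₐ) / 2 = (2e+10 + 2.4e+11) / 2 ≈ 1.3e+11 m = 130 Gm.
(b) e = (rₐ − rₚ) / (rₐ + rₚ) = (2.4e+11 − 2e+10) / (2.4e+11 + 2e+10) ≈ 0.8462.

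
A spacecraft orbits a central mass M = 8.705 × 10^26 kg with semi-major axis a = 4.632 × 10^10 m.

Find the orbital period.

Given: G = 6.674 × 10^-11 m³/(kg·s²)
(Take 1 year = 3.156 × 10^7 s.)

GM = G · M = 6.674e-11 · 8.705e+26 = 5.80972e+16 m³/s².
Kepler's third law: T = 2π √(a³ / GM).
Substituting a = 4.632e+10 m and GM = 5.80972e+16 m³/s²:
T = 2π √((4.632e+10)³ / 5.80972e+16) s
T ≈ 2.599e+08 s = 8.234 years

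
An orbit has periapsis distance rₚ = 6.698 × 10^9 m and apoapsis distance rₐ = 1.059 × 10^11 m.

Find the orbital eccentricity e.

e = (rₐ − rₚ) / (rₐ + rₚ).
e = (1.059e+11 − 6.698e+09) / (1.059e+11 + 6.698e+09) = 9.9202e+10 / 1.12598e+11 ≈ 0.881.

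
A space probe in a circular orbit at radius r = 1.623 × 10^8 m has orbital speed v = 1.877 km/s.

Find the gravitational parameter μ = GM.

Convert to SI: v = 1.877 km/s = 1877 m/s.
For a circular orbit v² = GM/r, so GM = v² · r.
GM = (1877)² · 1.623e+08 m³/s² ≈ 5.718e+14 m³/s² = 5.718 × 10^14 m³/s².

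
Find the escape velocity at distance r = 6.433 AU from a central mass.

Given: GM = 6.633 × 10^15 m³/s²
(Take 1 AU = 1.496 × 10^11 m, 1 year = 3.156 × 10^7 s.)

Convert to SI: r = 6.433 AU = 9.62377e+11 m.
Escape velocity comes from setting total energy to zero: ½v² − GM/r = 0 ⇒ v_esc = √(2GM / r).
v_esc = √(2 · 6.633e+15 / 9.62377e+11) m/s ≈ 117.4 m/s = 0.02477 AU/year.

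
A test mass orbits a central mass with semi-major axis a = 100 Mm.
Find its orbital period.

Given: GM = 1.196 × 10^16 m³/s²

Convert to SI: a = 100 Mm = 1e+08 m.
Kepler's third law: T = 2π √(a³ / GM).
Substituting a = 1e+08 m and GM = 1.196e+16 m³/s²:
T = 2π √((1e+08)³ / 1.196e+16) s
T ≈ 5.745e+04 s = 15.96 hours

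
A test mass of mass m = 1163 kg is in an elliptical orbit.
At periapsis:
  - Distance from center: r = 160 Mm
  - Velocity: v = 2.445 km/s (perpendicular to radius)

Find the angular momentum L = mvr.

Convert to SI: r = 160 Mm = 1.6e+08 m; v = 2.445 km/s = 2445 m/s.
Since v is perpendicular to r, L = m · v · r.
L = 1163 · 2445 · 1.6e+08 kg·m²/s ≈ 4.55e+14 kg·m²/s.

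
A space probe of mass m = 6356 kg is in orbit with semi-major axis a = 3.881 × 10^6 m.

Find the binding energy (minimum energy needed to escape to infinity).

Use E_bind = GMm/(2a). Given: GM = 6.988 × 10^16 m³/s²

Total orbital energy is E = −GMm/(2a); binding energy is E_bind = −E = GMm/(2a).
E_bind = 6.988e+16 · 6356 / (2 · 3.881e+06) J ≈ 5.722e+13 J = 57.22 TJ.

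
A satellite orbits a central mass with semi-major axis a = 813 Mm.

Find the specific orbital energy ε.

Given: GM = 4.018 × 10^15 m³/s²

Convert to SI: a = 813 Mm = 8.13e+08 m.
ε = −GM / (2a).
ε = −4.018e+15 / (2 · 8.13e+08) J/kg ≈ -2.471e+06 J/kg = -2.471 MJ/kg.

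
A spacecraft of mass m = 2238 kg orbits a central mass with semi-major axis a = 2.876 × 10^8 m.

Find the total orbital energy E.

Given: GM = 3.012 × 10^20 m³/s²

E = −GMm / (2a).
E = −3.012e+20 · 2238 / (2 · 2.876e+08) J ≈ -1.172e+15 J = -1.172 PJ.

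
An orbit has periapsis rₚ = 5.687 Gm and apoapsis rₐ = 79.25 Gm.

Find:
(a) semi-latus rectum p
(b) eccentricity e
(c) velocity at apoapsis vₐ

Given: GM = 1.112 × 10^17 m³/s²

Convert to SI: rₚ = 5.687 Gm = 5.687e+09 m; rₐ = 79.25 Gm = 7.925e+10 m.
(a) From a = (rₚ + rₐ)/2 = 4.24685e+10 m and e = (rₐ − rₚ)/(rₐ + rₚ) = 0.866089, p = a(1 − e²) = 4.24685e+10 · (1 − (0.866089)²) ≈ 1.061e+10 m
(b) e = (rₐ − rₚ)/(rₐ + rₚ) = (7.925e+10 − 5.687e+09)/(7.925e+10 + 5.687e+09) ≈ 0.8661
(c) With a = (rₚ + rₐ)/2 = 4.24685e+10 m, vₐ = √(GM (2/rₐ − 1/a)) = √(1.112e+17 · (2/7.925e+10 − 1/4.24685e+10)) m/s ≈ 433.5 m/s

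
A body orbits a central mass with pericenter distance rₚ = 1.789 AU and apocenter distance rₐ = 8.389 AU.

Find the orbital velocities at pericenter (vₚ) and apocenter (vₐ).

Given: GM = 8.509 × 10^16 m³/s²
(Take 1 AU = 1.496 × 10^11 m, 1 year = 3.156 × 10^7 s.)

Convert to SI: rₚ = 1.789 AU = 2.67634e+11 m; rₐ = 8.389 AU = 1.25499e+12 m.
Use the vis-viva equation v² = GM(2/r − 1/a) with a = (rₚ + rₐ)/2 = (2.67634e+11 + 1.25499e+12)/2 = 7.61314e+11 m.
vₚ = √(GM · (2/rₚ − 1/a)) = √(8.509e+16 · (2/2.67634e+11 − 1/7.61314e+11)) m/s ≈ 723.9 m/s = 0.1527 AU/year.
vₐ = √(GM · (2/rₐ − 1/a)) = √(8.509e+16 · (2/1.25499e+12 − 1/7.61314e+11)) m/s ≈ 154.4 m/s = 0.03257 AU/year.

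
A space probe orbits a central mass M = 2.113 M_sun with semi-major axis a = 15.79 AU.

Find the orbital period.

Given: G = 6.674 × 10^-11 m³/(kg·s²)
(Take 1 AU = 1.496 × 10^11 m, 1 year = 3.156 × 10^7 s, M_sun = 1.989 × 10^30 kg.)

Convert to SI: a = 15.79 AU = 2.36218e+12 m; M = 2.113 M_sun = 4.20276e+30 kg.
GM = G · M = 6.674e-11 · 4.20276e+30 = 2.80492e+20 m³/s².
Kepler's third law: T = 2π √(a³ / GM).
Substituting a = 2.36218e+12 m and GM = 2.80492e+20 m³/s²:
T = 2π √((2.36218e+12)³ / 2.80492e+20) s
T ≈ 1.362e+09 s = 43.16 years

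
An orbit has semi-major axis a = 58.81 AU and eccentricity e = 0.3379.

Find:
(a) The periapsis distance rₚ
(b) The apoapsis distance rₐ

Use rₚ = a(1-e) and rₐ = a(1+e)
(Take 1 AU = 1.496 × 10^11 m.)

Convert to SI: a = 58.81 AU = 8.79798e+12 m.
(a) rₚ = a(1 − e) = 8.79798e+12 · (1 − 0.3379) = 8.79798e+12 · 0.6621 ≈ 5.825e+12 m = 38.94 AU.
(b) rₐ = a(1 + e) = 8.79798e+12 · (1 + 0.3379) = 8.79798e+12 · 1.3379 ≈ 1.177e+13 m = 78.68 AU.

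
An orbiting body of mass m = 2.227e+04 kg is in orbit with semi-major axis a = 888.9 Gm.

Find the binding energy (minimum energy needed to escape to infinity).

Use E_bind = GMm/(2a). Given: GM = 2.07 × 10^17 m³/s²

Convert to SI: a = 888.9 Gm = 8.889e+11 m.
Total orbital energy is E = −GMm/(2a); binding energy is E_bind = −E = GMm/(2a).
E_bind = 2.07e+17 · 2.227e+04 / (2 · 8.889e+11) J ≈ 2.593e+09 J = 2.593 GJ.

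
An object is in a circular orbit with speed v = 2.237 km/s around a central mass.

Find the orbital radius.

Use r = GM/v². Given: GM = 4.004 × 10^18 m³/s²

Convert to SI: v = 2.237 km/s = 2237 m/s.
For a circular orbit, v² = GM / r, so r = GM / v².
r = 4.004e+18 / (2237)² m ≈ 8.001e+11 m = 800.1 Gm.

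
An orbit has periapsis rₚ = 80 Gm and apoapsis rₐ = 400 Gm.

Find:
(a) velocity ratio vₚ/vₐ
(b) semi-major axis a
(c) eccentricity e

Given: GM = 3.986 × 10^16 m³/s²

Convert to SI: rₚ = 80 Gm = 8e+10 m; rₐ = 400 Gm = 4e+11 m.
(a) Conservation of angular momentum (rₚvₚ = rₐvₐ) gives vₚ/vₐ = rₐ/rₚ = 4e+11/8e+10 ≈ 5
(b) a = (rₚ + rₐ)/2 = (8e+10 + 4e+11)/2 ≈ 2.4e+11 m
(c) e = (rₐ − rₚ)/(rₐ + rₚ) = (4e+11 − 8e+10)/(4e+11 + 8e+10) ≈ 0.6667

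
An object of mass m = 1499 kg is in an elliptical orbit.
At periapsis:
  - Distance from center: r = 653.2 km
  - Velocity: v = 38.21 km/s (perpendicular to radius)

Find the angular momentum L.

Convert to SI: r = 653.2 km = 653200 m; v = 38.21 km/s = 38210 m/s.
Since v is perpendicular to r, L = m · v · r.
L = 1499 · 38210 · 653200 kg·m²/s ≈ 3.741e+13 kg·m²/s.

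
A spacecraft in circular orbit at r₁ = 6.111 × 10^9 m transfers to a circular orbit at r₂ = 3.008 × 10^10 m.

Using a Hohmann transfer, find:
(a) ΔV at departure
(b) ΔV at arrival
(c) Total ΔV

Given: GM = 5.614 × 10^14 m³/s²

Transfer semi-major axis: a_t = (r₁ + r₂)/2 = (6.111e+09 + 3.008e+10)/2 = 1.80955e+10 m.
Circular speeds: v₁ = √(GM/r₁) = 303.096 m/s, v₂ = √(GM/r₂) = 136.615 m/s.
Transfer speeds (vis-viva v² = GM(2/r − 1/a_t)): v₁ᵗ = 390.781 m/s, v₂ᵗ = 79.3904 m/s.
(a) ΔV₁ = |v₁ᵗ − v₁| ≈ 87.69 m/s = 87.69 m/s.
(b) ΔV₂ = |v₂ − v₂ᵗ| ≈ 57.22 m/s = 57.22 m/s.
(c) ΔV_total = ΔV₁ + ΔV₂ ≈ 144.9 m/s = 144.9 m/s.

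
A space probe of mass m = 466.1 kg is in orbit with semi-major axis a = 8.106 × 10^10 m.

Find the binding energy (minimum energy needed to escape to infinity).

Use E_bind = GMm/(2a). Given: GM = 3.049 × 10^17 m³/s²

Total orbital energy is E = −GMm/(2a); binding energy is E_bind = −E = GMm/(2a).
E_bind = 3.049e+17 · 466.1 / (2 · 8.106e+10) J ≈ 8.766e+08 J = 876.6 MJ.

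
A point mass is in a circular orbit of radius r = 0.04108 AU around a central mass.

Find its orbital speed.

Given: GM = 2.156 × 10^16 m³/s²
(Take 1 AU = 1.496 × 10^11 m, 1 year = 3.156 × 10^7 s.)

Convert to SI: r = 0.04108 AU = 6.14557e+09 m.
For a circular orbit, gravity supplies the centripetal force, so v = √(GM / r).
v = √(2.156e+16 / 6.14557e+09) m/s ≈ 1873 m/s = 0.3951 AU/year.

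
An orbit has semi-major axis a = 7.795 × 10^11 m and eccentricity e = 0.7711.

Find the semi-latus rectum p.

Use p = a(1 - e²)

p = a (1 − e²).
p = 7.795e+11 · (1 − (0.7711)²) = 7.795e+11 · 0.405405 ≈ 3.16e+11 m = 3.16 × 10^11 m.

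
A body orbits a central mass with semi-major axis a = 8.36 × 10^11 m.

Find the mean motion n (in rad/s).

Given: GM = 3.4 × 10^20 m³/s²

n = √(GM / a³).
n = √(3.4e+20 / (8.36e+11)³) rad/s ≈ 2.412e-08 rad/s.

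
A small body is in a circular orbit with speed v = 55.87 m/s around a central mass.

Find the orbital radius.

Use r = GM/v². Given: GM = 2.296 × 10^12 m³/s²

For a circular orbit, v² = GM / r, so r = GM / v².
r = 2.296e+12 / (55.87)² m ≈ 7.356e+08 m = 735.6 Mm.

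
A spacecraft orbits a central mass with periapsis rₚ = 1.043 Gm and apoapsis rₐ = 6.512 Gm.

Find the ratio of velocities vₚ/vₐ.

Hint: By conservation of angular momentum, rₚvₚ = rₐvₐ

Convert to SI: rₚ = 1.043 Gm = 1.043e+09 m; rₐ = 6.512 Gm = 6.512e+09 m.
Conservation of angular momentum gives rₚvₚ = rₐvₐ, so vₚ/vₐ = rₐ/rₚ.
vₚ/vₐ = 6.512e+09 / 1.043e+09 ≈ 6.244.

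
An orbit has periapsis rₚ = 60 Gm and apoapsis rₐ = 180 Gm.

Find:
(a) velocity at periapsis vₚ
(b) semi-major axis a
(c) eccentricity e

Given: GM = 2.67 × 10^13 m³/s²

Convert to SI: rₚ = 60 Gm = 6e+10 m; rₐ = 180 Gm = 1.8e+11 m.
(a) With a = (rₚ + rₐ)/2 = 1.2e+11 m, vₚ = √(GM (2/rₚ − 1/a)) = √(2.67e+13 · (2/6e+10 − 1/1.2e+11)) m/s ≈ 25.84 m/s
(b) a = (rₚ + rₐ)/2 = (6e+10 + 1.8e+11)/2 ≈ 1.2e+11 m
(c) e = (rₐ − rₚ)/(rₐ + rₚ) = (1.8e+11 − 6e+10)/(1.8e+11 + 6e+10) ≈ 0.5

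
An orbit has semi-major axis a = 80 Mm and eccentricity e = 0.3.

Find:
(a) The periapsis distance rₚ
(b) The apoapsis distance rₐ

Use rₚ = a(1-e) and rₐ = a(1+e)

Convert to SI: a = 80 Mm = 8e+07 m.
(a) rₚ = a(1 − e) = 8e+07 · (1 − 0.3) = 8e+07 · 0.7 ≈ 5.6e+07 m = 56 Mm.
(b) rₐ = a(1 + e) = 8e+07 · (1 + 0.3) = 8e+07 · 1.3 ≈ 1.04e+08 m = 104 Mm.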